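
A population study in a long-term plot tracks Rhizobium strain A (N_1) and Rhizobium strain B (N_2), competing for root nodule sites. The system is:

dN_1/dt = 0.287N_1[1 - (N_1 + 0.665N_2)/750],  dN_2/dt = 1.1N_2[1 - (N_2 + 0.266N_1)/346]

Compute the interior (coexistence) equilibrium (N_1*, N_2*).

Setting both brackets to zero gives the nullclines N_1 + 0.665N_2 = 750 and 0.266N_1 + N_2 = 346.
Substituting N_2 = 346 - 0.266N_1 into the first: N_1(1 - 0.665·0.266) = 750 - 0.665·346.
So N_1* = 520/0.823 = 632, and then N_2* = 346 - 0.266·632 = 178.

N_1* ≈ 632, N_2* ≈ 178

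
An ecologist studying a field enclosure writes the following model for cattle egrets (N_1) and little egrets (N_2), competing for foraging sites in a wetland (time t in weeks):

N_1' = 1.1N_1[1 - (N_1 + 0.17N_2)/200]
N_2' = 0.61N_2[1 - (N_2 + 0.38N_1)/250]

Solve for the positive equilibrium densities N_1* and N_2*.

Setting both brackets to zero gives the nullclines N_1 + 0.17N_2 = 200 and 0.38N_1 + N_2 = 250.
Substituting N_2 = 250 - 0.38N_1 into the first: N_1(1 - 0.17·0.38) = 200 - 0.17·250.
So N_1* = 158/0.935 = 168, and then N_2* = 250 - 0.38·168 = 186.

N_1* ≈ 168, N_2* ≈ 186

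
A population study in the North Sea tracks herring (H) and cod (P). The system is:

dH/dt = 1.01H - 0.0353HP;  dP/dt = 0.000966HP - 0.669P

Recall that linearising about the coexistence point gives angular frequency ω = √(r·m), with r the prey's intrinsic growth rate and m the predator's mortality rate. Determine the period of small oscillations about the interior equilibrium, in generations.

T ≈ 7.64 generations

Here r = 1.01 and m = 0.669, so r·m = 0.676.
ω = √0.676 = 0.822 per generation, hence T = 2π/ω ≈ 7.64 generations.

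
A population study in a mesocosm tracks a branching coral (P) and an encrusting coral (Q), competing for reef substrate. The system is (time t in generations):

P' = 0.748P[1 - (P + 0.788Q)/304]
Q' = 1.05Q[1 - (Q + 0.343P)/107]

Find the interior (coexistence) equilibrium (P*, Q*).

P* ≈ 301, Q* ≈ 3.74

Setting both brackets to zero gives the nullclines P + 0.788Q = 304 and 0.343P + Q = 107.
Substituting Q = 107 - 0.343P into the first: P(1 - 0.788·0.343) = 304 - 0.788·107.
So P* = 220/0.73 = 301, and then Q* = 107 - 0.343·301 = 3.74.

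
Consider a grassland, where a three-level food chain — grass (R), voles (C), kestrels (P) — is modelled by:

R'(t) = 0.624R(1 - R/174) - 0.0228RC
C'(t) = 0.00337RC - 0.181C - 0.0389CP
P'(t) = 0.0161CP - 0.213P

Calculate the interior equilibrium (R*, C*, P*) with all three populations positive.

R* ≈ 89.9, C* ≈ 13.2, P* ≈ 3.13

From dP/dt = 0: 0.0161C* = 0.213, so C* = 13.2.
From dR/dt = 0: 0.624(1 - R*/174) = 0.0228·13.2, giving R* = 174·(1 - 0.483) = 89.9.
From dC/dt = 0: 0.00337·89.9 - 0.181 = 0.0389P*, so P* = 0.122/0.0389 = 3.13.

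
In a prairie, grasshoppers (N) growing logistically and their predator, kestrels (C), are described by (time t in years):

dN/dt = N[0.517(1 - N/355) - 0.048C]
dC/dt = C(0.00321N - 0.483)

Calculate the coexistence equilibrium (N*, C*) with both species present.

N* ≈ 150, C* ≈ 6.21

From dC/dt = 0 with C > 0: 0.00321N* = 0.483, so N* = 150.
Substitute into dN/dt = 0: 0.517(1 - 150/355) = 0.048C*.
The bracket is 0.576, giving C* = 0.298/0.048 = 6.21.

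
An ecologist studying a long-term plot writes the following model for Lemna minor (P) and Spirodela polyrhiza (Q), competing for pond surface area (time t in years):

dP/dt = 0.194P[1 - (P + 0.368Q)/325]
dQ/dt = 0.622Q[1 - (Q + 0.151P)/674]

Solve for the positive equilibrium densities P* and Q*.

P* ≈ 81.5, Q* ≈ 662

Setting both brackets to zero gives the nullclines P + 0.368Q = 325 and 0.151P + Q = 674.
Substituting Q = 674 - 0.151P into the first: P(1 - 0.368·0.151) = 325 - 0.368·674.
So P* = 77/0.944 = 81.5, and then Q* = 674 - 0.151·81.5 = 662.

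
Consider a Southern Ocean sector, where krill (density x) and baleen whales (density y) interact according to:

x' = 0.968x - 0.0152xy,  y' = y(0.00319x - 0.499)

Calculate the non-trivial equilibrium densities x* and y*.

Set dy/dt = 0 with y > 0: 0.00319x - 0.499 = 0, so x* = 0.499/0.00319 = 156.
Set dx/dt = 0 with x > 0: 0.968 - 0.0152y = 0, so y* = 0.968/0.0152 = 63.7.

x* ≈ 156, y* ≈ 63.7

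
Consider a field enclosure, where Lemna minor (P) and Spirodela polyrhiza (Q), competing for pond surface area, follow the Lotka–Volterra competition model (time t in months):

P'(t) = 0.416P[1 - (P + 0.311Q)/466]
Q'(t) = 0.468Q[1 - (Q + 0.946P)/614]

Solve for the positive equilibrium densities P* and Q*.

P* ≈ 390, Q* ≈ 245

Setting both brackets to zero gives the nullclines P + 0.311Q = 466 and 0.946P + Q = 614.
Substituting Q = 614 - 0.946P into the first: P(1 - 0.311·0.946) = 466 - 0.311·614.
So P* = 275/0.706 = 390, and then Q* = 614 - 0.946·390 = 245.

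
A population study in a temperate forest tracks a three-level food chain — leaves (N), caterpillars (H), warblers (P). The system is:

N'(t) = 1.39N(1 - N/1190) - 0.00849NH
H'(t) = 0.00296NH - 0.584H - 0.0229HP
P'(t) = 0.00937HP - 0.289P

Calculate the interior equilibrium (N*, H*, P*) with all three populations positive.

From dP/dt = 0: 0.00937H* = 0.289, so H* = 30.8.
From dN/dt = 0: 1.39(1 - N*/1190) = 0.00849·30.8, giving N* = 1190·(1 - 0.188) = 966.
From dH/dt = 0: 0.00296·966 - 0.584 = 0.0229P*, so P* = 2.27/0.0229 = 99.3.

N* ≈ 966, H* ≈ 30.8, P* ≈ 99.3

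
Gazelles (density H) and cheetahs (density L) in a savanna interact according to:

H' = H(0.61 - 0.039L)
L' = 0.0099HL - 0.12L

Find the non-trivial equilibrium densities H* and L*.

H* ≈ 12.1, L* ≈ 15.6

Set dL/dt = 0 with L > 0: 0.0099H - 0.12 = 0, so H* = 0.12/0.0099 = 12.1.
Set dH/dt = 0 with H > 0: 0.61 - 0.039L = 0, so L* = 0.61/0.039 = 15.6.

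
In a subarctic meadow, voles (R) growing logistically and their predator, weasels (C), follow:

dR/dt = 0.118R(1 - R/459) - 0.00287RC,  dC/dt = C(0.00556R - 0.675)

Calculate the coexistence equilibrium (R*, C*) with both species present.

From dC/dt = 0 with C > 0: 0.00556R* = 0.675, so R* = 121.
Substitute into dR/dt = 0: 0.118(1 - 121/459) = 0.00287C*.
The bracket is 0.736, giving C* = 0.0868/0.00287 = 30.2.

R* ≈ 121, C* ≈ 30.2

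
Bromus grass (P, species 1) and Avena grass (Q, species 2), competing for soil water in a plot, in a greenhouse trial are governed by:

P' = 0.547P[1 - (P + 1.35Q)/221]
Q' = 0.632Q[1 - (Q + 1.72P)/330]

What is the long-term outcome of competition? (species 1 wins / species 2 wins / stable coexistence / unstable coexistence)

unstable coexistence (outcome depends on initial conditions)

Compare the nullcline intercepts: K1/α12 = 221/1.35 = 164 < K2 = 330; K2/α21 = 330/1.72 = 192 < K1 = 221.
Since both are reversed, neither can invade when rare; the interior point is a saddle.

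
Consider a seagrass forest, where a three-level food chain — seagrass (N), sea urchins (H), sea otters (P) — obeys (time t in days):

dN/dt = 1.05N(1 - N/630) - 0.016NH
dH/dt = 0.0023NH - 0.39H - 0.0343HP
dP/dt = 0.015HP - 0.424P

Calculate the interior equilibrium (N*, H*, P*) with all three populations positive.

N* ≈ 359, H* ≈ 28.3, P* ≈ 12.7

From dP/dt = 0: 0.015H* = 0.424, so H* = 28.3.
From dN/dt = 0: 1.05(1 - N*/630) = 0.016·28.3, giving N* = 630·(1 - 0.431) = 359.
From dH/dt = 0: 0.0023·359 - 0.39 = 0.0343P*, so P* = 0.435/0.0343 = 12.7.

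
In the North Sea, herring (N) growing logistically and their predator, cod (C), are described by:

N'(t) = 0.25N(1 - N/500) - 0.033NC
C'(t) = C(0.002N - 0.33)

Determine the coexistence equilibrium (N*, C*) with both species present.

N* ≈ 165, C* ≈ 5.08

From dC/dt = 0 with C > 0: 0.002N* = 0.33, so N* = 165.
Substitute into dN/dt = 0: 0.25(1 - 165/500) = 0.033C*.
The bracket is 0.67, giving C* = 0.167/0.033 = 5.08.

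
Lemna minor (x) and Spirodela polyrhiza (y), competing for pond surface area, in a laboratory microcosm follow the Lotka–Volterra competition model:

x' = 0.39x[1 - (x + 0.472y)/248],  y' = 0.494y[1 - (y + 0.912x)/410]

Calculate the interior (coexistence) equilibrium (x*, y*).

Setting both brackets to zero gives the nullclines x + 0.472y = 248 and 0.912x + y = 410.
Substituting y = 410 - 0.912x into the first: x(1 - 0.472·0.912) = 248 - 0.472·410.
So x* = 54.5/0.57 = 95.7, and then y* = 410 - 0.912·95.7 = 323.

x* ≈ 95.7, y* ≈ 323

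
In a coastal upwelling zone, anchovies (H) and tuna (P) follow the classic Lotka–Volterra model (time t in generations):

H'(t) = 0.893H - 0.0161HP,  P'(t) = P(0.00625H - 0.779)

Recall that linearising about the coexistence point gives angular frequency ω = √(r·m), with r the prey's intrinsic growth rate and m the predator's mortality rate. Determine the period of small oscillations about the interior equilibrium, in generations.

T ≈ 7.53 generations

Here r = 0.893 and m = 0.779, so r·m = 0.696.
ω = √0.696 = 0.834 per generation, hence T = 2π/ω ≈ 7.53 generations.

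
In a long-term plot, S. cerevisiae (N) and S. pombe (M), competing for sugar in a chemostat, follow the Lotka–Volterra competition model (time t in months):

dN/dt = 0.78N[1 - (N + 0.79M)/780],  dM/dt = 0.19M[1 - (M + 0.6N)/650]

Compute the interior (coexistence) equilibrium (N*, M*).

N* ≈ 507, M* ≈ 346

Setting both brackets to zero gives the nullclines N + 0.79M = 780 and 0.6N + M = 650.
Substituting M = 650 - 0.6N into the first: N(1 - 0.79·0.6) = 780 - 0.79·650.
So N* = 266/0.526 = 507, and then M* = 650 - 0.6·507 = 346.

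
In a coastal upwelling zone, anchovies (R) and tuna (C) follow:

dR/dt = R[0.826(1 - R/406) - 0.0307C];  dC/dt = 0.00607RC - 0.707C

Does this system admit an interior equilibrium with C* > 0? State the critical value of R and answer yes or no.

The predator equation gives dC/dt > 0 only when R > 0.707/0.00607 = 116.
Without the predator, R → K = 406. Since 406 > 116, the predator can invade and persist.

Threshold R = 116; K > 116, so yes, the predator persists.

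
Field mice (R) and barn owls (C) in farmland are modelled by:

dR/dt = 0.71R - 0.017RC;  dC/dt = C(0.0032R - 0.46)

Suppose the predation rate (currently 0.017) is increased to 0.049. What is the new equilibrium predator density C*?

C* ≈ 14.5

At the interior fixed point, setting dR/dt = 0 with R > 0 fixes C* = (prey growth rate)/(RC coefficient) — independent of the other coefficients.
With the change, C* = 0.71/0.049 = 14.5; it falls from 41.8.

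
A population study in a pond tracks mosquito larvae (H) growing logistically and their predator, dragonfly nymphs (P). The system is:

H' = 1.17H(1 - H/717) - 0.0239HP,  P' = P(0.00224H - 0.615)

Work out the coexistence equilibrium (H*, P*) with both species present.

H* ≈ 275, P* ≈ 30.2

From dP/dt = 0 with P > 0: 0.00224H* = 0.615, so H* = 275.
Substitute into dH/dt = 0: 1.17(1 - 275/717) = 0.0239P*.
The bracket is 0.617, giving P* = 0.722/0.0239 = 30.2.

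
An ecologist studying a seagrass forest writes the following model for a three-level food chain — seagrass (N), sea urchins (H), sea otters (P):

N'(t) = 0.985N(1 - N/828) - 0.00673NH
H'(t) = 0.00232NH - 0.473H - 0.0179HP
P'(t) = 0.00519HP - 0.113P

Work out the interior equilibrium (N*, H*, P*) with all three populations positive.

From dP/dt = 0: 0.00519H* = 0.113, so H* = 21.8.
From dN/dt = 0: 0.985(1 - N*/828) = 0.00673·21.8, giving N* = 828·(1 - 0.149) = 705.
From dH/dt = 0: 0.00232·705 - 0.473 = 0.0179P*, so P* = 1.16/0.0179 = 64.9.

N* ≈ 705, H* ≈ 21.8, P* ≈ 64.9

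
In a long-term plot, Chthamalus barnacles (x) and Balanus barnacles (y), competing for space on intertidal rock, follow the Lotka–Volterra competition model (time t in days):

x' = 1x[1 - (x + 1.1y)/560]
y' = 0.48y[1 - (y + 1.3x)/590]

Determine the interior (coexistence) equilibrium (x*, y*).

x* ≈ 207, y* ≈ 321

Setting both brackets to zero gives the nullclines x + 1.1y = 560 and 1.3x + y = 590.
Substituting y = 590 - 1.3x into the first: x(1 - 1.1·1.3) = 560 - 1.1·590.
So x* = -89/-0.43 = 207, and then y* = 590 - 1.3·207 = 321.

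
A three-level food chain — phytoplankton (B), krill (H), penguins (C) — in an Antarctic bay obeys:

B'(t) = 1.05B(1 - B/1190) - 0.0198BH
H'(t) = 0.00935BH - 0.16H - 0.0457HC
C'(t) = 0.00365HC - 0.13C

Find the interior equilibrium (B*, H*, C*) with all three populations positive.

B* ≈ 391, H* ≈ 35.6, C* ≈ 76.4

From dC/dt = 0: 0.00365H* = 0.13, so H* = 35.6.
From dB/dt = 0: 1.05(1 - B*/1190) = 0.0198·35.6, giving B* = 1190·(1 - 0.672) = 391.
From dH/dt = 0: 0.00935·391 - 0.16 = 0.0457C*, so C* = 3.49/0.0457 = 76.4.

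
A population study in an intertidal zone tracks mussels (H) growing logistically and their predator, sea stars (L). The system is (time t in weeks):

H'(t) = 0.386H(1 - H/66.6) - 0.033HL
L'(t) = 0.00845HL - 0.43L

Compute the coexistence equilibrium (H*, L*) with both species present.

H* ≈ 50.9, L* ≈ 2.76

From dL/dt = 0 with L > 0: 0.00845H* = 0.43, so H* = 50.9.
Substitute into dH/dt = 0: 0.386(1 - 50.9/66.6) = 0.033L*.
The bracket is 0.236, giving L* = 0.0911/0.033 = 2.76.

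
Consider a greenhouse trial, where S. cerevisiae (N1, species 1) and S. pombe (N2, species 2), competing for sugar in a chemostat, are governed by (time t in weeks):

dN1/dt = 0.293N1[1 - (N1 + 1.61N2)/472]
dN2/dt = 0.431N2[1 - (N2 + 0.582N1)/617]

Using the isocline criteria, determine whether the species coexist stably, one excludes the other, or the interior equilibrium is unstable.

Compare the nullcline intercepts: K1/α12 = 472/1.61 = 293 < K2 = 617; K2/α21 = 617/0.582 = 1060 > K1 = 472.
Since the inequalities point opposite ways, species 2 can invade but species 1 cannot.

species 2 excludes species 1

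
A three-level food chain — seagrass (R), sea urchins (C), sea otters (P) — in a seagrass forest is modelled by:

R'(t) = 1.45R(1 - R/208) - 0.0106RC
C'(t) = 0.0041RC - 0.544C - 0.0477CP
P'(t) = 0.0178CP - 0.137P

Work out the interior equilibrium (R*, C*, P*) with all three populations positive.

R* ≈ 196, C* ≈ 7.7, P* ≈ 5.47

From dP/dt = 0: 0.0178C* = 0.137, so C* = 7.7.
From dR/dt = 0: 1.45(1 - R*/208) = 0.0106·7.7, giving R* = 208·(1 - 0.0563) = 196.
From dC/dt = 0: 0.0041·196 - 0.544 = 0.0477P*, so P* = 0.261/0.0477 = 5.47.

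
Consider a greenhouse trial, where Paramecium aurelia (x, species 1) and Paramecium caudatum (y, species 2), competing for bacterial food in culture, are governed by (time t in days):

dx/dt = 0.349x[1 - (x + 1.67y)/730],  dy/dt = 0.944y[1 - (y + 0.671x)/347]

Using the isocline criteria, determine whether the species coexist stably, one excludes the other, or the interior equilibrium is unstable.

Compare the nullcline intercepts: K1/α12 = 730/1.67 = 437 > K2 = 347; K2/α21 = 347/0.671 = 517 < K1 = 730.
Since the inequalities point opposite ways, species 1 can invade but species 2 cannot.

species 1 excludes species 2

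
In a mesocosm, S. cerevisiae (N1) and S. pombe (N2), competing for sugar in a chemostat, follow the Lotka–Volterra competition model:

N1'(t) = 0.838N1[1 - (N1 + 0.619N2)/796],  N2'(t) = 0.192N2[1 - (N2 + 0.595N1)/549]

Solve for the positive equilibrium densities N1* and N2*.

Setting both brackets to zero gives the nullclines N1 + 0.619N2 = 796 and 0.595N1 + N2 = 549.
Substituting N2 = 549 - 0.595N1 into the first: N1(1 - 0.619·0.595) = 796 - 0.619·549.
So N1* = 456/0.632 = 722, and then N2* = 549 - 0.595·722 = 119.

N1* ≈ 722, N2* ≈ 119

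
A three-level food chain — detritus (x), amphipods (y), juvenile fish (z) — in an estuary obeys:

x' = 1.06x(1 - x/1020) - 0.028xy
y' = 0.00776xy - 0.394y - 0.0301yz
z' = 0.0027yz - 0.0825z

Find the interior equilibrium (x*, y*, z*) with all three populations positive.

x* ≈ 197, y* ≈ 30.6, z* ≈ 37.6

From dz/dt = 0: 0.0027y* = 0.0825, so y* = 30.6.
From dx/dt = 0: 1.06(1 - x*/1020) = 0.028·30.6, giving x* = 1020·(1 - 0.807) = 197.
From dy/dt = 0: 0.00776·197 - 0.394 = 0.0301z*, so z* = 1.13/0.0301 = 37.6.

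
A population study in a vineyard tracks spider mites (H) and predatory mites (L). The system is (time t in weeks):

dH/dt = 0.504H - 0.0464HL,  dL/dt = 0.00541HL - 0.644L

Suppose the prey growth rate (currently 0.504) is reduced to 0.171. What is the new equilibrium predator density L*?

At the interior fixed point, setting dH/dt = 0 with H > 0 fixes L* = (prey growth rate)/(HL coefficient) — independent of the other coefficients.
With the change, L* = 0.171/0.0464 = 3.69; it falls from 10.9.

L* ≈ 3.69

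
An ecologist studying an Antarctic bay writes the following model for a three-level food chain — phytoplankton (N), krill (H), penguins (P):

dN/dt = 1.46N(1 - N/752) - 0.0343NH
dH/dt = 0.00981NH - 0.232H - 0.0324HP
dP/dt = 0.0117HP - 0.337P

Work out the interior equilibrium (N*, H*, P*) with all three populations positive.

From dP/dt = 0: 0.0117H* = 0.337, so H* = 28.8.
From dN/dt = 0: 1.46(1 - N*/752) = 0.0343·28.8, giving N* = 752·(1 - 0.677) = 243.
From dH/dt = 0: 0.00981·243 - 0.232 = 0.0324P*, so P* = 2.15/0.0324 = 66.5.

N* ≈ 243, H* ≈ 28.8, P* ≈ 66.5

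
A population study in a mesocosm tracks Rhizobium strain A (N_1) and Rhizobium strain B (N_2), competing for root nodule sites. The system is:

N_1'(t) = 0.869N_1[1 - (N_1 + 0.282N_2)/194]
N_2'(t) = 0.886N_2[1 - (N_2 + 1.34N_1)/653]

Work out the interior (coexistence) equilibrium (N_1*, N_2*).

N_1* ≈ 15.8, N_2* ≈ 632

Setting both brackets to zero gives the nullclines N_1 + 0.282N_2 = 194 and 1.34N_1 + N_2 = 653.
Substituting N_2 = 653 - 1.34N_1 into the first: N_1(1 - 0.282·1.34) = 194 - 0.282·653.
So N_1* = 9.85/0.622 = 15.8, and then N_2* = 653 - 1.34·15.8 = 632.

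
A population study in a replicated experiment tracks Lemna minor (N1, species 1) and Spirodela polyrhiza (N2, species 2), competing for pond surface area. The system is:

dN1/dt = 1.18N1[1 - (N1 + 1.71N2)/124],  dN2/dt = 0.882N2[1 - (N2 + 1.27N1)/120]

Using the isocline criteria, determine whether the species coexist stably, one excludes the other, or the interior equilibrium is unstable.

unstable coexistence (outcome depends on initial conditions)

Compare the nullcline intercepts: K1/α12 = 124/1.71 = 72.5 < K2 = 120; K2/α21 = 120/1.27 = 94.5 < K1 = 124.
Since both are reversed, neither can invade when rare; the interior point is a saddle.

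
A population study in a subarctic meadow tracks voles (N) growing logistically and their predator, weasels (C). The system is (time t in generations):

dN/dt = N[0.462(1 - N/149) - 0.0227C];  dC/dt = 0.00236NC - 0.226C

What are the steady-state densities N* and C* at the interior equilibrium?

From dC/dt = 0 with C > 0: 0.00236N* = 0.226, so N* = 95.8.
Substitute into dN/dt = 0: 0.462(1 - 95.8/149) = 0.0227C*.
The bracket is 0.357, giving C* = 0.165/0.0227 = 7.27.

N* ≈ 95.8, C* ≈ 7.27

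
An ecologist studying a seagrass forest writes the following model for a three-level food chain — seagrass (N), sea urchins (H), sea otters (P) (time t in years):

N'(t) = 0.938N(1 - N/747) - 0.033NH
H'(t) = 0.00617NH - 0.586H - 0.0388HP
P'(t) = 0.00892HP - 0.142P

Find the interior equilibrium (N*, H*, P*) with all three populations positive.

N* ≈ 329, H* ≈ 15.9, P* ≈ 37.2

From dP/dt = 0: 0.00892H* = 0.142, so H* = 15.9.
From dN/dt = 0: 0.938(1 - N*/747) = 0.033·15.9, giving N* = 747·(1 - 0.56) = 329.
From dH/dt = 0: 0.00617·329 - 0.586 = 0.0388P*, so P* = 1.44/0.0388 = 37.2.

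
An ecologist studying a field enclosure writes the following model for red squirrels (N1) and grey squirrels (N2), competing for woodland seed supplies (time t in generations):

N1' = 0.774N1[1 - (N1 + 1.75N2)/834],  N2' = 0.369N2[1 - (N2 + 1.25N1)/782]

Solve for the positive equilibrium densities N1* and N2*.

N1* ≈ 450, N2* ≈ 219

Setting both brackets to zero gives the nullclines N1 + 1.75N2 = 834 and 1.25N1 + N2 = 782.
Substituting N2 = 782 - 1.25N1 into the first: N1(1 - 1.75·1.25) = 834 - 1.75·782.
So N1* = -534/-1.19 = 450, and then N2* = 782 - 1.25·450 = 219.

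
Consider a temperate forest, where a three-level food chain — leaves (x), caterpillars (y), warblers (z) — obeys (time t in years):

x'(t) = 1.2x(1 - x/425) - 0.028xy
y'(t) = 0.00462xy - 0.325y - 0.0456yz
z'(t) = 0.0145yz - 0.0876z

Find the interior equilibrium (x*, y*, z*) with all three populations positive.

x* ≈ 365, y* ≈ 6.04, z* ≈ 29.9

From dz/dt = 0: 0.0145y* = 0.0876, so y* = 6.04.
From dx/dt = 0: 1.2(1 - x*/425) = 0.028·6.04, giving x* = 425·(1 - 0.141) = 365.
From dy/dt = 0: 0.00462·365 - 0.325 = 0.0456z*, so z* = 1.36/0.0456 = 29.9.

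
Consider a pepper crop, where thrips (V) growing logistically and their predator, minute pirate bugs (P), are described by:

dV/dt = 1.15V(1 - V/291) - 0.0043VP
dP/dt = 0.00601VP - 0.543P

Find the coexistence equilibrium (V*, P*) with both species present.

V* ≈ 90.3, P* ≈ 184

From dP/dt = 0 with P > 0: 0.00601V* = 0.543, so V* = 90.3.
Substitute into dV/dt = 0: 1.15(1 - 90.3/291) = 0.0043P*.
The bracket is 0.69, giving P* = 0.793/0.0043 = 184.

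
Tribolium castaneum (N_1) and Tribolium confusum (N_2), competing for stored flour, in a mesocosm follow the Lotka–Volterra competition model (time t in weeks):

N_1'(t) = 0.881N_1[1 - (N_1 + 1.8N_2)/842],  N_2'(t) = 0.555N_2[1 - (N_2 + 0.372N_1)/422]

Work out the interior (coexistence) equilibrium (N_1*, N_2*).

N_1* ≈ 249, N_2* ≈ 329

Setting both brackets to zero gives the nullclines N_1 + 1.8N_2 = 842 and 0.372N_1 + N_2 = 422.
Substituting N_2 = 422 - 0.372N_1 into the first: N_1(1 - 1.8·0.372) = 842 - 1.8·422.
So N_1* = 82.4/0.33 = 249, and then N_2* = 422 - 0.372·249 = 329.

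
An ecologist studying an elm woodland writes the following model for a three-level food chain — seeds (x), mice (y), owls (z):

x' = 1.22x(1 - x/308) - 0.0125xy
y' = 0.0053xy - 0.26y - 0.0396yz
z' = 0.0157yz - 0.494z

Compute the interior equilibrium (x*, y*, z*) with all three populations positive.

x* ≈ 209, y* ≈ 31.5, z* ≈ 21.4

From dz/dt = 0: 0.0157y* = 0.494, so y* = 31.5.
From dx/dt = 0: 1.22(1 - x*/308) = 0.0125·31.5, giving x* = 308·(1 - 0.322) = 209.
From dy/dt = 0: 0.0053·209 - 0.26 = 0.0396z*, so z* = 0.846/0.0396 = 21.4.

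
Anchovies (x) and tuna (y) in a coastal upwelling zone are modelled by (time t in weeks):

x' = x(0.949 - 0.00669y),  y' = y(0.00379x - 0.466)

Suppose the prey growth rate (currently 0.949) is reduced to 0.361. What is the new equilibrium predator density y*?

y* ≈ 54

At the interior fixed point, setting dx/dt = 0 with x > 0 fixes y* = (prey growth rate)/(xy coefficient) — independent of the other coefficients.
With the change, y* = 0.361/0.00669 = 54; it falls from 142.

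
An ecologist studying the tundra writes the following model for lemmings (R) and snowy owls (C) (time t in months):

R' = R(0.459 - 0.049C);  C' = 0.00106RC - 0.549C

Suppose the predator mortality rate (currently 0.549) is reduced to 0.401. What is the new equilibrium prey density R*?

At the interior fixed point, setting dC/dt = 0 with C > 0 fixes R* = (predator death rate)/(RC coefficient) — independent of the other coefficients.
With the change, R* = 0.401/0.00106 = 378; it falls from 518.

R* ≈ 378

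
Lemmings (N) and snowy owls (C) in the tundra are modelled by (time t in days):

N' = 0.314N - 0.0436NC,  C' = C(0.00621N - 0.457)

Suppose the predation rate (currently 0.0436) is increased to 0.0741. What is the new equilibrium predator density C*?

C* ≈ 4.24

At the interior fixed point, setting dN/dt = 0 with N > 0 fixes C* = (prey growth rate)/(NC coefficient) — independent of the other coefficients.
With the change, C* = 0.314/0.0741 = 4.24; it falls from 7.2.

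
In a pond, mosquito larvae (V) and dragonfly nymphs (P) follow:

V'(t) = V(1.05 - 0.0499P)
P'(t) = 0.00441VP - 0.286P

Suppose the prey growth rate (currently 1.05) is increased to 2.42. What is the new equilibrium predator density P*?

P* ≈ 48.5

At the interior fixed point, setting dV/dt = 0 with V > 0 fixes P* = (prey growth rate)/(VP coefficient) — independent of the other coefficients.
With the change, P* = 2.42/0.0499 = 48.5; it rises from 21.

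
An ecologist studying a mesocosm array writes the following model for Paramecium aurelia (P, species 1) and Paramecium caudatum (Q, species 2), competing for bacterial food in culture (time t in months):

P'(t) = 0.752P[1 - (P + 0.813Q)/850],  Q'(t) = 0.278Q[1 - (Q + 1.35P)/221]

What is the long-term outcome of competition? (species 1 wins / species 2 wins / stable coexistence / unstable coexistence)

species 1 excludes species 2

Compare the nullcline intercepts: K1/α12 = 850/0.813 = 1050 > K2 = 221; K2/α21 = 221/1.35 = 164 < K1 = 850.
Since the inequalities point opposite ways, species 1 can invade but species 2 cannot.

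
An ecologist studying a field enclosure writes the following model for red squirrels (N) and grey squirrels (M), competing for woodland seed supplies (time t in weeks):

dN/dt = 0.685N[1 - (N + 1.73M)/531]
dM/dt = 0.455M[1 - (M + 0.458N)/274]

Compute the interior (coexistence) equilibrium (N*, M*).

Setting both brackets to zero gives the nullclines N + 1.73M = 531 and 0.458N + M = 274.
Substituting M = 274 - 0.458N into the first: N(1 - 1.73·0.458) = 531 - 1.73·274.
So N* = 57/0.208 = 274, and then M* = 274 - 0.458·274 = 148.

N* ≈ 274, M* ≈ 148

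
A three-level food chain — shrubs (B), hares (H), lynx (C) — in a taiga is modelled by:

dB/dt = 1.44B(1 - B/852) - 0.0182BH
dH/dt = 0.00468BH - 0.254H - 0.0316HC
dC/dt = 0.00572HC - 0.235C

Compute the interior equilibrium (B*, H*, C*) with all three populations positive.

B* ≈ 410, H* ≈ 41.1, C* ≈ 52.6

From dC/dt = 0: 0.00572H* = 0.235, so H* = 41.1.
From dB/dt = 0: 1.44(1 - B*/852) = 0.0182·41.1, giving B* = 852·(1 - 0.519) = 410.
From dH/dt = 0: 0.00468·410 - 0.254 = 0.0316C*, so C* = 1.66/0.0316 = 52.6.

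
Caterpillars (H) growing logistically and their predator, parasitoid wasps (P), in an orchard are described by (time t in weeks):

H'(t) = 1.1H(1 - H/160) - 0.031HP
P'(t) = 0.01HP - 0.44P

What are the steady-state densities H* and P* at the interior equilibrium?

From dP/dt = 0 with P > 0: 0.01H* = 0.44, so H* = 44.
Substitute into dH/dt = 0: 1.1(1 - 44/160) = 0.031P*.
The bracket is 0.725, giving P* = 0.797/0.031 = 25.7.

H* ≈ 44, P* ≈ 25.7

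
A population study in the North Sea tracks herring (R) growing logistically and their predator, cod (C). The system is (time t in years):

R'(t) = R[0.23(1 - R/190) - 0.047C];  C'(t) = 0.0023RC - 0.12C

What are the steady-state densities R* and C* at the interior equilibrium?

R* ≈ 52.2, C* ≈ 3.55

From dC/dt = 0 with C > 0: 0.0023R* = 0.12, so R* = 52.2.
Substitute into dR/dt = 0: 0.23(1 - 52.2/190) = 0.047C*.
The bracket is 0.725, giving C* = 0.167/0.047 = 3.55.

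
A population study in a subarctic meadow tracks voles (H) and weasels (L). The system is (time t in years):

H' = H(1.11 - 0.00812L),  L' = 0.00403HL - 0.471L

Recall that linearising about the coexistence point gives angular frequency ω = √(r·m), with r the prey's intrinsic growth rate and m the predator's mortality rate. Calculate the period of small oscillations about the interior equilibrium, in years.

T ≈ 8.69 years

Here r = 1.11 and m = 0.471, so r·m = 0.523.
ω = √0.523 = 0.723 per year, hence T = 2π/ω ≈ 8.69 years.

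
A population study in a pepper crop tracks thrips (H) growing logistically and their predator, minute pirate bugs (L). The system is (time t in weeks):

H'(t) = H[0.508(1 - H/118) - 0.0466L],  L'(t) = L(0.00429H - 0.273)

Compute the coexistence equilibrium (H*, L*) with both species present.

H* ≈ 63.6, L* ≈ 5.02

From dL/dt = 0 with L > 0: 0.00429H* = 0.273, so H* = 63.6.
Substitute into dH/dt = 0: 0.508(1 - 63.6/118) = 0.0466L*.
The bracket is 0.461, giving L* = 0.234/0.0466 = 5.02.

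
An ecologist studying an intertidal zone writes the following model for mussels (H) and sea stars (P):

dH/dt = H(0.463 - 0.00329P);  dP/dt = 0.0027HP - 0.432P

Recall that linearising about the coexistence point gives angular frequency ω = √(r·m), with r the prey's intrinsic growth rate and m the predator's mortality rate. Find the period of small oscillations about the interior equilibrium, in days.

Here r = 0.463 and m = 0.432, so r·m = 0.2.
ω = √0.2 = 0.447 per day, hence T = 2π/ω ≈ 14 days.

T ≈ 14 days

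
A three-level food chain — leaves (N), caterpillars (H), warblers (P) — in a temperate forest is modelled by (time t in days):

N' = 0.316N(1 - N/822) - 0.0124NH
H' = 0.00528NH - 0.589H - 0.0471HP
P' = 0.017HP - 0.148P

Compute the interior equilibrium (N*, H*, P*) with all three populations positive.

N* ≈ 541, H* ≈ 8.71, P* ≈ 48.2

From dP/dt = 0: 0.017H* = 0.148, so H* = 8.71.
From dN/dt = 0: 0.316(1 - N*/822) = 0.0124·8.71, giving N* = 822·(1 - 0.342) = 541.
From dH/dt = 0: 0.00528·541 - 0.589 = 0.0471P*, so P* = 2.27/0.0471 = 48.2.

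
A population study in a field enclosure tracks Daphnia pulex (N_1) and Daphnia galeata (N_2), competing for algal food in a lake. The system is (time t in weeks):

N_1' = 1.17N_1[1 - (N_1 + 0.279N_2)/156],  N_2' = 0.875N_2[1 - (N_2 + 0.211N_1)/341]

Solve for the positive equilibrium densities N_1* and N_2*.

Setting both brackets to zero gives the nullclines N_1 + 0.279N_2 = 156 and 0.211N_1 + N_2 = 341.
Substituting N_2 = 341 - 0.211N_1 into the first: N_1(1 - 0.279·0.211) = 156 - 0.279·341.
So N_1* = 60.9/0.941 = 64.7, and then N_2* = 341 - 0.211·64.7 = 327.

N_1* ≈ 64.7, N_2* ≈ 327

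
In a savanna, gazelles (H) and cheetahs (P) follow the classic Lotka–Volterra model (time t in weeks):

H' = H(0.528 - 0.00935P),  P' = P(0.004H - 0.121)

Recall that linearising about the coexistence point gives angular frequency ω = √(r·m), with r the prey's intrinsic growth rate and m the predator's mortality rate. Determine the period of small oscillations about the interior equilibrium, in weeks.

Here r = 0.528 and m = 0.121, so r·m = 0.0639.
ω = √0.0639 = 0.253 per week, hence T = 2π/ω ≈ 24.9 weeks.

T ≈ 24.9 weeks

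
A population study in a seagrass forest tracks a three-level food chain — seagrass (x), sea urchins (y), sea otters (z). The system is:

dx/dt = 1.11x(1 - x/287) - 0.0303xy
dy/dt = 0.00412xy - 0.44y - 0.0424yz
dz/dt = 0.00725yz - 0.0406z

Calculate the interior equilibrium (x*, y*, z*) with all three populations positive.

x* ≈ 243, y* ≈ 5.6, z* ≈ 13.2

From dz/dt = 0: 0.00725y* = 0.0406, so y* = 5.6.
From dx/dt = 0: 1.11(1 - x*/287) = 0.0303·5.6, giving x* = 287·(1 - 0.153) = 243.
From dy/dt = 0: 0.00412·243 - 0.44 = 0.0424z*, so z* = 0.562/0.0424 = 13.2.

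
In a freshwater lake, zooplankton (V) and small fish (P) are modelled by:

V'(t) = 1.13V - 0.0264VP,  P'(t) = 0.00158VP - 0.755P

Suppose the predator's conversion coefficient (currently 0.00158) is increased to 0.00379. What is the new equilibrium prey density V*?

At the interior fixed point, setting dP/dt = 0 with P > 0 fixes V* = (predator death rate)/(VP coefficient) — independent of the other coefficients.
With the change, V* = 0.755/0.00379 = 199; it falls from 478.

V* ≈ 199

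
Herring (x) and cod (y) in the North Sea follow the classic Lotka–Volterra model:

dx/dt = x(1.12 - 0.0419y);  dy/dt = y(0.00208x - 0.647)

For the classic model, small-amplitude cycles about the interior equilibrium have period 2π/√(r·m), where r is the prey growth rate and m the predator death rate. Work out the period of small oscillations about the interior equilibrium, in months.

T ≈ 7.38 months

Here r = 1.12 and m = 0.647, so r·m = 0.725.
ω = √0.725 = 0.851 per month, hence T = 2π/ω ≈ 7.38 months.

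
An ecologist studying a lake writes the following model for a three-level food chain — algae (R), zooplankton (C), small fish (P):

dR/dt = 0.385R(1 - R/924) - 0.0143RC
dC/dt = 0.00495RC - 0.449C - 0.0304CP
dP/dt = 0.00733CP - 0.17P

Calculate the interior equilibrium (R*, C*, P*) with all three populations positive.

R* ≈ 128, C* ≈ 23.2, P* ≈ 6.08

From dP/dt = 0: 0.00733C* = 0.17, so C* = 23.2.
From dR/dt = 0: 0.385(1 - R*/924) = 0.0143·23.2, giving R* = 924·(1 - 0.861) = 128.
From dC/dt = 0: 0.00495·128 - 0.449 = 0.0304P*, so P* = 0.185/0.0304 = 6.08.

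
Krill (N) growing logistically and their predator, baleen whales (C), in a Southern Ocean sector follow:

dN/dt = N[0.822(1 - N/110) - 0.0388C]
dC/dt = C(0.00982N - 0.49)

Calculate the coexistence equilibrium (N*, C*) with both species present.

N* ≈ 49.9, C* ≈ 11.6

From dC/dt = 0 with C > 0: 0.00982N* = 0.49, so N* = 49.9.
Substitute into dN/dt = 0: 0.822(1 - 49.9/110) = 0.0388C*.
The bracket is 0.546, giving C* = 0.449/0.0388 = 11.6.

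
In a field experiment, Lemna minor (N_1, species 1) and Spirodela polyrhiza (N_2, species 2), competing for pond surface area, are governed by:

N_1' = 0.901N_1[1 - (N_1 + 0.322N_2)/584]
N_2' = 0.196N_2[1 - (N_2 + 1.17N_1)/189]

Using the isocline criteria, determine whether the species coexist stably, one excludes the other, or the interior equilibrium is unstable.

Compare the nullcline intercepts: K1/α12 = 584/0.322 = 1810 > K2 = 189; K2/α21 = 189/1.17 = 162 < K1 = 584.
Since the inequalities point opposite ways, species 1 can invade but species 2 cannot.

species 1 excludes species 2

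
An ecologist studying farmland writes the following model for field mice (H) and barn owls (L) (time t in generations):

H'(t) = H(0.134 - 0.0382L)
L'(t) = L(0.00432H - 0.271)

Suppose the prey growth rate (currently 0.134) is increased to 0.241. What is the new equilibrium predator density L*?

At the interior fixed point, setting dH/dt = 0 with H > 0 fixes L* = (prey growth rate)/(HL coefficient) — independent of the other coefficients.
With the change, L* = 0.241/0.0382 = 6.31; it rises from 3.51.

L* ≈ 6.31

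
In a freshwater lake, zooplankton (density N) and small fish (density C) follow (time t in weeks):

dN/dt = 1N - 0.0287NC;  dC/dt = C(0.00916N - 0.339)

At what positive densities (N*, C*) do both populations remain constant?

Set dC/dt = 0 with C > 0: 0.00916N - 0.339 = 0, so N* = 0.339/0.00916 = 37.
Set dN/dt = 0 with N > 0: 1 - 0.0287C = 0, so C* = 1/0.0287 = 34.8.

N* ≈ 37, C* ≈ 34.8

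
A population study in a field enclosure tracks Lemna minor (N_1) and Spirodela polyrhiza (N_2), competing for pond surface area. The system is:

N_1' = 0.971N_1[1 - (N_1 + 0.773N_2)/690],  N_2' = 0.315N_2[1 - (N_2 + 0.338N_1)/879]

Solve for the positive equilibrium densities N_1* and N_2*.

N_1* ≈ 14.3, N_2* ≈ 874

Setting both brackets to zero gives the nullclines N_1 + 0.773N_2 = 690 and 0.338N_1 + N_2 = 879.
Substituting N_2 = 879 - 0.338N_1 into the first: N_1(1 - 0.773·0.338) = 690 - 0.773·879.
So N_1* = 10.5/0.739 = 14.3, and then N_2* = 879 - 0.338·14.3 = 874.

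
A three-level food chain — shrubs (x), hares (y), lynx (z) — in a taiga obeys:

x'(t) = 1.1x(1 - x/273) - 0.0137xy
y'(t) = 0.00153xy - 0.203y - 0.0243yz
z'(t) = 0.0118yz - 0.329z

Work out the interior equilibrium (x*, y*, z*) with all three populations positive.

x* ≈ 178, y* ≈ 27.9, z* ≈ 2.87

From dz/dt = 0: 0.0118y* = 0.329, so y* = 27.9.
From dx/dt = 0: 1.1(1 - x*/273) = 0.0137·27.9, giving x* = 273·(1 - 0.347) = 178.
From dy/dt = 0: 0.00153·178 - 0.203 = 0.0243z*, so z* = 0.0696/0.0243 = 2.87.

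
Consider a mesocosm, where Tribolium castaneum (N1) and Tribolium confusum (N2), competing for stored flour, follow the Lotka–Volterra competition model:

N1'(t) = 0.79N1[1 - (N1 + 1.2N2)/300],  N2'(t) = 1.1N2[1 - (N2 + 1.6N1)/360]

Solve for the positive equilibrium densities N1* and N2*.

N1* ≈ 143, N2* ≈ 130

Setting both brackets to zero gives the nullclines N1 + 1.2N2 = 300 and 1.6N1 + N2 = 360.
Substituting N2 = 360 - 1.6N1 into the first: N1(1 - 1.2·1.6) = 300 - 1.2·360.
So N1* = -132/-0.92 = 143, and then N2* = 360 - 1.6·143 = 130.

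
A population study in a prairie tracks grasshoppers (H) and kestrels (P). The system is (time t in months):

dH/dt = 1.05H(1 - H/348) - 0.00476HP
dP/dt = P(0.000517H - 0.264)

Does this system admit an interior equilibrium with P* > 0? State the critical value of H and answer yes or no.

Threshold H = 511; K < 511, so no, the predator goes extinct.

The predator equation gives dP/dt > 0 only when H > 0.264/0.000517 = 511.
Without the predator, H → K = 348. Since 348 < 511, the predator cannot invade.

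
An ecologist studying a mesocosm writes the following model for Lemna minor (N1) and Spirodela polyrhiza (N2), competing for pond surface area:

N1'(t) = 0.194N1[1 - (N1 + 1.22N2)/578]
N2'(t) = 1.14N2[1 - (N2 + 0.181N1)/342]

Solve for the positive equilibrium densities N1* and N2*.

Setting both brackets to zero gives the nullclines N1 + 1.22N2 = 578 and 0.181N1 + N2 = 342.
Substituting N2 = 342 - 0.181N1 into the first: N1(1 - 1.22·0.181) = 578 - 1.22·342.
So N1* = 161/0.779 = 206, and then N2* = 342 - 0.181·206 = 305.

N1* ≈ 206, N2* ≈ 305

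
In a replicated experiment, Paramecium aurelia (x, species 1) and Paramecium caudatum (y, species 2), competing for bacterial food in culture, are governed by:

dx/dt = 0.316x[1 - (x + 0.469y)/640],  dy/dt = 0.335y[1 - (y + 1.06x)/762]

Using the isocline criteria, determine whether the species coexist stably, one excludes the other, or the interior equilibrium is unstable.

Compare the nullcline intercepts: K1/α12 = 640/0.469 = 1360 > K2 = 762; K2/α21 = 762/1.06 = 719 > K1 = 640.
Since both inequalities hold, each species can invade when rare, so the interior equilibrium is stable.

stable coexistence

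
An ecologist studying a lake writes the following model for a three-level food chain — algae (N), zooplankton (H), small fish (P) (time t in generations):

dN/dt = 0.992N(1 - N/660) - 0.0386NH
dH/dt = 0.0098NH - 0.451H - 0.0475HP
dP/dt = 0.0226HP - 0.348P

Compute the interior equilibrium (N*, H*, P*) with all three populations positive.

From dP/dt = 0: 0.0226H* = 0.348, so H* = 15.4.
From dN/dt = 0: 0.992(1 - N*/660) = 0.0386·15.4, giving N* = 660·(1 - 0.599) = 265.
From dH/dt = 0: 0.0098·265 - 0.451 = 0.0475P*, so P* = 2.14/0.0475 = 45.1.

N* ≈ 265, H* ≈ 15.4, P* ≈ 45.1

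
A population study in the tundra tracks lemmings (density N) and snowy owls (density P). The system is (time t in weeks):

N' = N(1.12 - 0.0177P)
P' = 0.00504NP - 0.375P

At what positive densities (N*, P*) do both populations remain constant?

N* ≈ 74.4, P* ≈ 63.3

Set dP/dt = 0 with P > 0: 0.00504N - 0.375 = 0, so N* = 0.375/0.00504 = 74.4.
Set dN/dt = 0 with N > 0: 1.12 - 0.0177P = 0, so P* = 1.12/0.0177 = 63.3.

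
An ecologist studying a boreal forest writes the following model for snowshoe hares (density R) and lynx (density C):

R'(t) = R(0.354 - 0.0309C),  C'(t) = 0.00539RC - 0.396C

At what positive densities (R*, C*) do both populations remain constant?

R* ≈ 73.5, C* ≈ 11.5

Set dC/dt = 0 with C > 0: 0.00539R - 0.396 = 0, so R* = 0.396/0.00539 = 73.5.
Set dR/dt = 0 with R > 0: 0.354 - 0.0309C = 0, so C* = 0.354/0.0309 = 11.5.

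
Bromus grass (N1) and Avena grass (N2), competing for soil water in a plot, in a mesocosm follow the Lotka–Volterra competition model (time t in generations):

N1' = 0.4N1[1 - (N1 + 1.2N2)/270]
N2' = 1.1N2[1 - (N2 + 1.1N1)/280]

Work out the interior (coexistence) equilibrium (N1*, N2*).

Setting both brackets to zero gives the nullclines N1 + 1.2N2 = 270 and 1.1N1 + N2 = 280.
Substituting N2 = 280 - 1.1N1 into the first: N1(1 - 1.2·1.1) = 270 - 1.2·280.
So N1* = -66/-0.32 = 206, and then N2* = 280 - 1.1·206 = 53.1.

N1* ≈ 206, N2* ≈ 53.1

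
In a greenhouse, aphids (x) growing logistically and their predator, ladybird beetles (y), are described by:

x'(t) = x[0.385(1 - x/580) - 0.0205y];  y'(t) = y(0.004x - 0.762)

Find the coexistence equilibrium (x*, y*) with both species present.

From dy/dt = 0 with y > 0: 0.004x* = 0.762, so x* = 190.
Substitute into dx/dt = 0: 0.385(1 - 190/580) = 0.0205y*.
The bracket is 0.672, giving y* = 0.259/0.0205 = 12.6.

x* ≈ 190, y* ≈ 12.6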